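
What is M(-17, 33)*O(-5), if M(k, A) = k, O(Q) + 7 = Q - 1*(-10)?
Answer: 34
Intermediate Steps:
O(Q) = 3 + Q (O(Q) = -7 + (Q - 1*(-10)) = -7 + (Q + 10) = -7 + (10 + Q) = 3 + Q)
M(-17, 33)*O(-5) = -17*(3 - 5) = -17*(-2) = 34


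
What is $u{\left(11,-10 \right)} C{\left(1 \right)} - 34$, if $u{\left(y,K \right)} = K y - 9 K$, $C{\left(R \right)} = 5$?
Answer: $-134$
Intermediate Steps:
$u{\left(y,K \right)} = - 9 K + K y$
$u{\left(11,-10 \right)} C{\left(1 \right)} - 34 = - 10 \left(-9 + 11\right) 5 - 34 = \left(-10\right) 2 \cdot 5 - 34 = \left(-20\right) 5 - 34 = -100 - 34 = -134$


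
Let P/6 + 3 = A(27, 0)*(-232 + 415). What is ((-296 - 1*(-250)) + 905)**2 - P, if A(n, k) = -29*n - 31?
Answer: 1631671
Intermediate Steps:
A(n, k) = -31 - 29*n
P = -893790 (P = -18 + 6*((-31 - 29*27)*(-232 + 415)) = -18 + 6*((-31 - 783)*183) = -18 + 6*(-814*183) = -18 + 6*(-148962) = -18 - 893772 = -893790)
((-296 - 1*(-250)) + 905)**2 - P = ((-296 - 1*(-250)) + 905)**2 - 1*(-893790) = ((-296 + 250) + 905)**2 + 893790 = (-46 + 905)**2 + 893790 = 859**2 + 893790 = 737881 + 893790 = 1631671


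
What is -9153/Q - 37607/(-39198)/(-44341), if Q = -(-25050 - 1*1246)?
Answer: -7954810794463/22852256354664 ≈ -0.34810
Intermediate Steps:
Q = 26296 (Q = -(-25050 - 1246) = -1*(-26296) = 26296)
-9153/Q - 37607/(-39198)/(-44341) = -9153/26296 - 37607/(-39198)/(-44341) = -9153*1/26296 - 37607*(-1/39198)*(-1/44341) = -9153/26296 + (37607/39198)*(-1/44341) = -9153/26296 - 37607/1738078518 = -7954810794463/22852256354664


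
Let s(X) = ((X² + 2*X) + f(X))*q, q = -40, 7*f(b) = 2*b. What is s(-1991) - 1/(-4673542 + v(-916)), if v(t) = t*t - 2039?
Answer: -86804779321857/548075 ≈ -1.5838e+8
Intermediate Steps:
v(t) = -2039 + t² (v(t) = t² - 2039 = -2039 + t²)
f(b) = 2*b/7 (f(b) = (2*b)/7 = 2*b/7)
s(X) = -40*X² - 640*X/7 (s(X) = ((X² + 2*X) + 2*X/7)*(-40) = (X² + 16*X/7)*(-40) = -40*X² - 640*X/7)
s(-1991) - 1/(-4673542 + v(-916)) = (40/7)*(-1991)*(-16 - 7*(-1991)) - 1/(-4673542 + (-2039 + (-916)²)) = (40/7)*(-1991)*(-16 + 13937) - 1/(-4673542 + (-2039 + 839056)) = (40/7)*(-1991)*13921 - 1/(-4673542 + 837017) = -1108668440/7 - 1/(-3836525) = -1108668440/7 - 1*(-1/3836525) = -1108668440/7 + 1/3836525 = -86804779321857/548075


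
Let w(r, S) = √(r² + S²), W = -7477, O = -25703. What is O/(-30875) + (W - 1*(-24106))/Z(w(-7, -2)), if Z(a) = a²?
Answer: 514782634/1636375 ≈ 314.59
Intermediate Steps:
w(r, S) = √(S² + r²)
O/(-30875) + (W - 1*(-24106))/Z(w(-7, -2)) = -25703/(-30875) + (-7477 - 1*(-24106))/((√((-2)² + (-7)²))²) = -25703*(-1/30875) + (-7477 + 24106)/((√(4 + 49))²) = 25703/30875 + 16629/((√53)²) = 25703/30875 + 16629/53 = 514782634/1636375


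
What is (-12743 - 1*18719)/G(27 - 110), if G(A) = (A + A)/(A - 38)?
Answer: -1903451/83 ≈ -22933.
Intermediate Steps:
G(A) = 2*A/(-38 + A) (G(A) = (2*A)/(-38 + A) = 2*A/(-38 + A))
(-12743 - 1*18719)/G(27 - 110) = (-12743 - 1*18719)/((2*(27 - 110)/(-38 + (27 - 110)))) = (-12743 - 18719)/((2*(-83)/(-38 - 83))) = -31462/(2*(-83)/(-121)) = -31462/(2*(-83)*(-1/121)) = -31462/166/121 = -31462*121/166 = -1903451/83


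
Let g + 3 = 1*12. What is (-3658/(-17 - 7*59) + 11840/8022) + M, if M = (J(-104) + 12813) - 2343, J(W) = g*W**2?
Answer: 92983629029/862365 ≈ 1.0782e+5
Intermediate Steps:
g = 9 (g = -3 + 1*12 = -3 + 12 = 9)
J(W) = 9*W**2
M = 107814 (M = (9*(-104)**2 + 12813) - 2343 = (9*10816 + 12813) - 2343 = (97344 + 12813) - 2343 = 110157 - 2343 = 107814)
(-3658/(-17 - 7*59) + 11840/8022) + M = (-3658/(-17 - 7*59) + 11840/8022) + 107814 = (-3658/(-17 - 413) + 11840*(1/8022)) + 107814 = (-3658/(-430) + 5920/4011) + 107814 = (-3658*(-1/430) + 5920/4011) + 107814 = (1829/215 + 5920/4011) + 107814 = 8608919/862365 + 107814 = 92983629029/862365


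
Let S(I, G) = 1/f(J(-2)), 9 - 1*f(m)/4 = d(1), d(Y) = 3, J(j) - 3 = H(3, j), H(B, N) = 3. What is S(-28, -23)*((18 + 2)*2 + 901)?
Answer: 941/24 ≈ 39.208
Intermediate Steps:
J(j) = 6 (J(j) = 3 + 3 = 6)
f(m) = 24 (f(m) = 36 - 4*3 = 36 - 12 = 24)
S(I, G) = 1/24
S(-28, -23)*((18 + 2)*2 + 901) = ((18 + 2)*2 + 901)/24 = (20*2 + 901)/24 = (40 + 901)/24 = (1/24)*941 = 941/24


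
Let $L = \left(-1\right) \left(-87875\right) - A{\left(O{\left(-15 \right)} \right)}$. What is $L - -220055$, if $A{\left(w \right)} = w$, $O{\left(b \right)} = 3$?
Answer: $307927$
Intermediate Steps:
$L = 87872$ ($L = \left(-1\right) \left(-87875\right) - 3 = 87875 - 3 = 87872$)
$L - -220055 = 87872 - -220055 = 87872 + 220055 = 307927$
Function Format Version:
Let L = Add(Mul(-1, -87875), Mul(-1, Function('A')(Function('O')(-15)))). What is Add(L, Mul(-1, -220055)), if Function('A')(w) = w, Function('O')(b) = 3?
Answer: 307927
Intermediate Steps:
L = 87872 (L = Add(Mul(-1, -87875), Mul(-1, 3)) = Add(87875, -3) = 87872)
Add(L, Mul(-1, -220055)) = Add(87872, Mul(-1, -220055)) = Add(87872, 220055) = 307927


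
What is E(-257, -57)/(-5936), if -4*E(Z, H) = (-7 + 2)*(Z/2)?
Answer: 1285/47488 ≈ 0.027059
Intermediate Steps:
E(Z, H) = 5*Z/8 (E(Z, H) = -(-7 + 2)*Z/2/4 = -(-5)*Z*(½)/4 = -(-5)*Z/2/4 = -(-5)*Z/8 = 5*Z/8)
E(-257, -57)/(-5936) = ((5/8)*(-257))/(-5936) = -1285/8*(-1/5936) = 1285/47488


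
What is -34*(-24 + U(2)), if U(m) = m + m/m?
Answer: 714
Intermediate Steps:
U(m) = 1 + m (U(m) = m + 1 = 1 + m)
-34*(-24 + U(2)) = -34*(-24 + (1 + 2)) = -34*(-24 + 3) = -34*(-21) = 714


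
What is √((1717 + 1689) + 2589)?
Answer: √5995 ≈ 77.427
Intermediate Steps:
√((1717 + 1689) + 2589) = √(3406 + 2589) = √5995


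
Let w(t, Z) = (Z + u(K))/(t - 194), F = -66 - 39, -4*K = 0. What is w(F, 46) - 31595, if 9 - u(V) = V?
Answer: -9446960/299 ≈ -31595.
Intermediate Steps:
K = 0 (K = -¼*0 = 0)
u(V) = 9 - V
F = -105
w(t, Z) = (9 + Z)/(-194 + t) (w(t, Z) = (Z + (9 - 1*0))/(t - 194) = (Z + (9 + 0))/(-194 + t) = (Z + 9)/(-194 + t) = (9 + Z)/(-194 + t))
w(F, 46) - 31595 = (9 + 46)/(-194 - 105) - 31595 = 55/(-299) - 31595 = -1/299*55 - 31595 = -55/299 - 31595 = -9446960/299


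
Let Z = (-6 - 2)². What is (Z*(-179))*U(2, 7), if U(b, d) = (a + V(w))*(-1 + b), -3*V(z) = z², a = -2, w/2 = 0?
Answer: 22912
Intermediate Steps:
w = 0 (w = 2*0 = 0)
Z = 64 (Z = (-8)² = 64)
V(z) = -z²/3
U(b, d) = 2 - 2*b (U(b, d) = (-2 - ⅓*0²)*(-1 + b) = (-2 - ⅓*0)*(-1 + b) = (-2 + 0)*(-1 + b) = -2*(-1 + b) = 2 - 2*b)
(Z*(-179))*U(2, 7) = (64*(-179))*(2 - 2*2) = -11456*(2 - 4) = -11456*(-2) = 22912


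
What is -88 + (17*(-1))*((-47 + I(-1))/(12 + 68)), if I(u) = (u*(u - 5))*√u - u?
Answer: -3129/40 - 51*I/40 ≈ -78.225 - 1.275*I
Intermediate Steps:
I(u) = -u + u^(3/2)*(-5 + u) (I(u) = (u*(-5 + u))*√u - u = u^(3/2)*(-5 + u) - u = -u + u^(3/2)*(-5 + u))
-88 + (17*(-1))*((-47 + I(-1))/(12 + 68)) = -88 + (17*(-1))*((-47 + ((-1)^(5/2) - 1*(-1) - (-5)*I))/(12 + 68)) = -88 - 17*(-47 + (I + 1 - (-5)*I))/80 = -88 - 17*(-47 + (I + 1 + 5*I))/80 = -88 - 17*(-47 + (1 + 6*I))/80 = -88 - 17*(-46 + 6*I)/80 = -88 - 17*(-23/40 + 3*I/40) = -88 + (391/40 - 51*I/40) = -3129/40 - 51*I/40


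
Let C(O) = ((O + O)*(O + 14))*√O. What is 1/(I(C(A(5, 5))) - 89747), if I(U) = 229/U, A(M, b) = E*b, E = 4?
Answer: -3319921024000/297952952140875559 - 622880*√5/297952952140875559 ≈ -1.1142e-5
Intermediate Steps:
A(M, b) = 4*b
C(O) = 2*O^(3/2)*(14 + O) (C(O) = ((2*O)*(14 + O))*√O = (2*O*(14 + O))*√O = 2*O^(3/2)*(14 + O))
1/(I(C(A(5, 5))) - 89747) = 1/(229/((2*(4*5)^(3/2)*(14 + 4*5))) - 89747) = 1/(229/((2*20^(3/2)*(14 + 20))) - 89747) = 1/(229/((2*(40*√5)*34)) - 89747) = 1/(229/((2720*√5)) - 89747) = 1/(229*(√5/13600) - 89747) = 1/(229*√5/13600 - 89747) = 1/(-89747 + 229*√5/13600)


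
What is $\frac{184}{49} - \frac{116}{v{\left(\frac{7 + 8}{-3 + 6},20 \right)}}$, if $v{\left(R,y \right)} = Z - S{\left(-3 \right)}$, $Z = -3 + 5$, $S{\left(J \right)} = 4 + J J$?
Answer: $\frac{7708}{539} \approx 14.301$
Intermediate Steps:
$S{\left(J \right)} = 4 + J^{2}$
$Z = 2$
$v{\left(R,y \right)} = -11$ ($v{\left(R,y \right)} = 2 - \left(4 + \left(-3\right)^{2}\right) = 2 - \left(4 + 9\right) = 2 - 13 = -11$)
$\frac{184}{49} - \frac{116}{v{\left(\frac{7 + 8}{-3 + 6},20 \right)}} = \frac{184}{49} - \frac{116}{-11} = 184 \cdot \frac{1}{49} - - \frac{116}{11} = \frac{184}{49} + \frac{116}{11} = \frac{7708}{539}$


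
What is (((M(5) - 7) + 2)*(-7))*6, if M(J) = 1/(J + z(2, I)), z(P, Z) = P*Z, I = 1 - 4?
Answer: 252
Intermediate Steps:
I = -3
M(J) = 1/(-6 + J) (M(J) = 1/(J + 2*(-3)) = 1/(J - 6) = 1/(-6 + J))
(((M(5) - 7) + 2)*(-7))*6 = (((1/(-6 + 5) - 7) + 2)*(-7))*6 = (((1/(-1) - 7) + 2)*(-7))*6 = (((-1 - 7) + 2)*(-7))*6 = ((-8 + 2)*(-7))*6 = -6*(-7)*6 = 42*6 = 252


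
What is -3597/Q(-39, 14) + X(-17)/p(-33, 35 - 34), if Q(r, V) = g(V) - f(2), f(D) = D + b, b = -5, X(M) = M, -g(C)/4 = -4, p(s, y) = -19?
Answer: -3580/19 ≈ -188.42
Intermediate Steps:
g(C) = 16 (g(C) = -4*(-4) = 16)
f(D) = -5 + D (f(D) = D - 5 = -5 + D)
Q(r, V) = 19 (Q(r, V) = 16 - (-5 + 2) = 16 - 1*(-3) = 16 + 3 = 19)
-3597/Q(-39, 14) + X(-17)/p(-33, 35 - 34) = -3597/19 - 17/(-19) = -3597*1/19 - 17*(-1/19) = -3597/19 + 17/19 = -3580/19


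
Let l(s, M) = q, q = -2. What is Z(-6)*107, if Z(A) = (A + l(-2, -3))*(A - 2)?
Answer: 6848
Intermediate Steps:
l(s, M) = -2
Z(A) = (-2 + A)² (Z(A) = (A - 2)*(A - 2) = (-2 + A)*(-2 + A) = (-2 + A)²)
Z(-6)*107 = (4 + (-6)² - 4*(-6))*107 = (4 + 36 + 24)*107 = 64*107 = 6848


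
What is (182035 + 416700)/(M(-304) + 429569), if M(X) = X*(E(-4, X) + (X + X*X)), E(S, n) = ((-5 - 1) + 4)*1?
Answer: -598735/27571871 ≈ -0.021715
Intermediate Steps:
E(S, n) = -2 (E(S, n) = (-6 + 4)*1 = -2*1 = -2)
M(X) = X*(-2 + X + X²) (M(X) = X*(-2 + (X + X*X)) = X*(-2 + (X + X²)) = X*(-2 + X + X²))
(182035 + 416700)/(M(-304) + 429569) = (182035 + 416700)/(-304*(-2 - 304 + (-304)²) + 429569) = 598735/(-304*(-2 - 304 + 92416) + 429569) = 598735/(-304*92110 + 429569) = 598735/(-28001440 + 429569) = 598735/(-27571871) = 598735*(-1/27571871) = -598735/27571871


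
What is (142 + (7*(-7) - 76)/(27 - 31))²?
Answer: 480249/16 ≈ 30016.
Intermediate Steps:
(142 + (7*(-7) - 76)/(27 - 31))² = (142 + (-49 - 76)/(-4))² = (142 - 125*(-¼))² = (142 + 125/4)² = (693/4)² = 480249/16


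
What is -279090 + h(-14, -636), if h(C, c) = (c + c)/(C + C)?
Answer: -1953312/7 ≈ -2.7904e+5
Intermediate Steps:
h(C, c) = c/C (h(C, c) = (2*c)/((2*C)) = (2*c)*(1/(2*C)) = c/C)
-279090 + h(-14, -636) = -279090 - 636/(-14) = -279090 - 636*(-1/14) = -279090 + 318/7 = -1953312/7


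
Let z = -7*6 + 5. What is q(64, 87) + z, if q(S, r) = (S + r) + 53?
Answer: 167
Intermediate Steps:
q(S, r) = 53 + S + r
z = -37 (z = -42 + 5 = -37)
q(64, 87) + z = (53 + 64 + 87) - 37 = 204 - 37 = 167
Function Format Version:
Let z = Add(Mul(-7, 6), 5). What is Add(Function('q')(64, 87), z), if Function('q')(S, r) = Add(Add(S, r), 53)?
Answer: 167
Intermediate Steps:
Function('q')(S, r) = Add(53, S, r)
z = -37 (z = Add(-42, 5) = -37)
Add(Function('q')(64, 87), z) = Add(Add(53, 64, 87), -37) = Add(204, -37) = 167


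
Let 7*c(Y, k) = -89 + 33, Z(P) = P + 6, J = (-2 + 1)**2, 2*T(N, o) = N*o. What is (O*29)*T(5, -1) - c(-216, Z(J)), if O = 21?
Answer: -3029/2 ≈ -1514.5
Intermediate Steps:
T(N, o) = N*o/2 (T(N, o) = (N*o)/2 = N*o/2)
J = 1 (J = (-1)**2 = 1)
Z(P) = 6 + P
c(Y, k) = -8 (c(Y, k) = (-89 + 33)/7 = (1/7)*(-56) = -8)
(O*29)*T(5, -1) - c(-216, Z(J)) = (21*29)*((1/2)*5*(-1)) - 1*(-8) = 609*(-5/2) + 8 = -3045/2 + 8 = -3029/2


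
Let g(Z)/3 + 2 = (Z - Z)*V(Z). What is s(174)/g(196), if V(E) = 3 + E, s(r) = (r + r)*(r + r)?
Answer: -20184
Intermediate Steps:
s(r) = 4*r**2 (s(r) = (2*r)*(2*r) = 4*r**2)
g(Z) = -6 (g(Z) = -6 + 3*((Z - Z)*(3 + Z)) = -6 + 3*(0*(3 + Z)) = -6 + 3*0 = -6 + 0 = -6)
s(174)/g(196) = (4*174**2)/(-6) = (4*30276)*(-1/6) = 121104*(-1/6) = -20184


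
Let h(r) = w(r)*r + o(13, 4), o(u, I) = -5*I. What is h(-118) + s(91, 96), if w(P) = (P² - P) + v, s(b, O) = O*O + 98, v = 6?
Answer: -1648370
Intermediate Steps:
s(b, O) = 98 + O² (s(b, O) = O² + 98 = 98 + O²)
w(P) = 6 + P² - P (w(P) = (P² - P) + 6 = 6 + P² - P)
h(r) = -20 + r*(6 + r² - r) (h(r) = (6 + r² - r)*r - 5*4 = r*(6 + r² - r) - 20 = -20 + r*(6 + r² - r))
h(-118) + s(91, 96) = (-20 - 118*(6 + (-118)² - 1*(-118))) + (98 + 96²) = (-20 - 118*(6 + 13924 + 118)) + (98 + 9216) = (-20 - 118*14048) + 9314 = (-20 - 1657664) + 9314 = -1657684 + 9314 = -1648370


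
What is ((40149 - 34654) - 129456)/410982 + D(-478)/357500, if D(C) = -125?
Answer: -1241047/4109820 ≈ -0.30197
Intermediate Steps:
((40149 - 34654) - 129456)/410982 + D(-478)/357500 = ((40149 - 34654) - 129456)/410982 - 125/357500 = (5495 - 129456)*(1/410982) - 125*1/357500 = -123961*1/410982 - 1/2860 = -123961/410982 - 1/2860 = -1241047/4109820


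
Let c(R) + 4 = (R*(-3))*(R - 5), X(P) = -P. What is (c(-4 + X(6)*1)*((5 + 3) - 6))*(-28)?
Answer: 25424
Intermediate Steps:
c(R) = -4 - 3*R*(-5 + R) (c(R) = -4 + (R*(-3))*(R - 5) = -4 + (-3*R)*(-5 + R) = -4 - 3*R*(-5 + R))
(c(-4 + X(6)*1)*((5 + 3) - 6))*(-28) = ((-4 - 3*(-4 - 1*6*1)² + 15*(-4 - 1*6*1))*((5 + 3) - 6))*(-28) = ((-4 - 3*(-4 - 6*1)² + 15*(-4 - 6*1))*(8 - 6))*(-28) = ((-4 - 3*(-4 - 6)² + 15*(-4 - 6))*2)*(-28) = ((-4 - 3*(-10)² + 15*(-10))*2)*(-28) = ((-4 - 3*100 - 150)*2)*(-28) = ((-4 - 300 - 150)*2)*(-28) = -454*2*(-28) = -908*(-28) = 25424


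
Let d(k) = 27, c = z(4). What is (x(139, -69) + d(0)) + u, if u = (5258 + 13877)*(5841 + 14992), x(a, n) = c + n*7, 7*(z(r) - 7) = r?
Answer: 2790473046/7 ≈ 3.9864e+8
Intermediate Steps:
z(r) = 7 + r/7
c = 53/7 (c = 7 + (⅐)*4 = 7 + 4/7 = 53/7 ≈ 7.5714)
x(a, n) = 53/7 + 7*n (x(a, n) = 53/7 + n*7 = 53/7 + 7*n)
u = 398639455 (u = 19135*20833 = 398639455)
(x(139, -69) + d(0)) + u = ((53/7 + 7*(-69)) + 27) + 398639455 = ((53/7 - 483) + 27) + 398639455 = (-3328/7 + 27) + 398639455 = -3139/7 + 398639455 = 2790473046/7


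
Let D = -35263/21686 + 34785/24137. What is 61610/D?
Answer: -32248829241020/96795521 ≈ -3.3316e+5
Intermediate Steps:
D = -96795521/523434982 (D = -35263*1/21686 + 34785*(1/24137) = -35263/21686 + 34785/24137 = -96795521/523434982 ≈ -0.18492)
61610/D = 61610/(-96795521/523434982) = 61610*(-523434982/96795521) = -32248829241020/96795521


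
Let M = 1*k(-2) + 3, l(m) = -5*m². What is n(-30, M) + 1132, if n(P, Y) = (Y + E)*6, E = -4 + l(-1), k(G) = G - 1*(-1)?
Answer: 1090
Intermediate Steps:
k(G) = 1 + G (k(G) = G + 1 = 1 + G)
M = 2 (M = 1*(1 - 2) + 3 = 1*(-1) + 3 = -1 + 3 = 2)
E = -9 (E = -4 - 5*(-1)² = -4 - 5*1 = -4 - 5 = -9)
n(P, Y) = -54 + 6*Y (n(P, Y) = (Y - 9)*6 = (-9 + Y)*6 = -54 + 6*Y)
n(-30, M) + 1132 = (-54 + 6*2) + 1132 = (-54 + 12) + 1132 = -42 + 1132 = 1090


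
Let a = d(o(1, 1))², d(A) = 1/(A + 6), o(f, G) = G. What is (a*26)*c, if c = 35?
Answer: 130/7 ≈ 18.571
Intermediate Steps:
d(A) = 1/(6 + A)
a = 1/49 (a = (1/(6 + 1))² = (1/7)² = (⅐)² = 1/49 ≈ 0.020408)
(a*26)*c = ((1/49)*26)*35 = (26/49)*35 = 130/7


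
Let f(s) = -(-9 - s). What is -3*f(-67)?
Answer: 174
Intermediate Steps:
f(s) = 9 + s
-3*f(-67) = -3*(9 - 67) = -3*(-58) = 174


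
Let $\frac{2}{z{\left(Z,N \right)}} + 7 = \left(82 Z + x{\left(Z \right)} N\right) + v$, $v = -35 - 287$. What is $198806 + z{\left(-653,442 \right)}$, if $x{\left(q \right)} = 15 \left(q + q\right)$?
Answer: $\frac{1732128089928}{8712655} \approx 1.9881 \cdot 10^{5}$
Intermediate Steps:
$x{\left(q \right)} = 30 q$ ($x{\left(q \right)} = 15 \cdot 2 q = 30 q$)
$v = -322$
$z{\left(Z,N \right)} = \frac{2}{-329 + 82 Z + 30 N Z}$ ($z{\left(Z,N \right)} = \frac{2}{-7 - \left(322 - 82 Z - 30 Z N\right)} = \frac{2}{-7 - \left(322 - 82 Z - 30 N Z\right)} = \frac{2}{-7 + \left(-322 + 82 Z + 30 N Z\right)} = \frac{2}{-329 + 82 Z + 30 N Z}$)
$198806 + z{\left(-653,442 \right)} = 198806 + \frac{2}{-329 + 82 \left(-653\right) + 30 \cdot 442 \left(-653\right)} = 198806 + \frac{2}{-329 - 53546 - 8658780} = 198806 + \frac{2}{-8712655} = 198806 + 2 \left(- \frac{1}{8712655}\right) = 198806 - \frac{2}{8712655} = \frac{1732128089928}{8712655}$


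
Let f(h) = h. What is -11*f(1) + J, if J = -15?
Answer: -26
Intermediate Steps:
-11*f(1) + J = -11*1 - 15 = -11 - 15 = -26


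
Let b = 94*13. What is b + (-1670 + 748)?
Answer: 300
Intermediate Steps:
b = 1222
b + (-1670 + 748) = 1222 + (-1670 + 748) = 1222 - 922 = 300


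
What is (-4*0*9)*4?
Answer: 0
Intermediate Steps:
(-4*0*9)*4 = (0*9)*4 = 0*4 = 0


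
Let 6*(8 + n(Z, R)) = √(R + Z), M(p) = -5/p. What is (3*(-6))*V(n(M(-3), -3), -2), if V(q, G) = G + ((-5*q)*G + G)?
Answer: 1512 - 20*I*√3 ≈ 1512.0 - 34.641*I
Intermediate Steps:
n(Z, R) = -8 + √(R + Z)/6
V(q, G) = 2*G - 5*G*q (V(q, G) = G + (-5*G*q + G) = G + (G - 5*G*q) = 2*G - 5*G*q)
(3*(-6))*V(n(M(-3), -3), -2) = (3*(-6))*(-2*(2 - 5*(-8 + √(-3 - 5/(-3))/6))) = -(-36)*(2 - 5*(-8 + √(-3 - 5*(-⅓))/6)) = -(-36)*(2 - 5*(-8 + √(-3 + 5/3)/6)) = -(-36)*(2 - 5*(-8 + √(-4/3)/6)) = -(-36)*(2 - 5*(-8 + (2*I*√3/3)/6)) = -(-36)*(2 - 5*(-8 + I*√3/9)) = -(-36)*(2 + (40 - 5*I*√3/9)) = -(-36)*(42 - 5*I*√3/9) = -18*(-84 + 10*I*√3/9) = 1512 - 20*I*√3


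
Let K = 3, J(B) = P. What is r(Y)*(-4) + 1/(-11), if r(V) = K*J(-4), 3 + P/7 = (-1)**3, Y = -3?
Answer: 3695/11 ≈ 335.91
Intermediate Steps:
P = -28 (P = -21 + 7*(-1)**3 = -21 + 7*(-1) = -21 - 7 = -28)
J(B) = -28
r(V) = -84 (r(V) = 3*(-28) = -84)
r(Y)*(-4) + 1/(-11) = -84*(-4) + 1/(-11) = 336 - 1/11 = 3695/11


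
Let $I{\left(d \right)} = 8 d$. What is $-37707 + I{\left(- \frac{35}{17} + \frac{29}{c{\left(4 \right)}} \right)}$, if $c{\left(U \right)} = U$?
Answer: $- \frac{640313}{17} \approx -37666.0$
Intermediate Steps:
$-37707 + I{\left(- \frac{35}{17} + \frac{29}{c{\left(4 \right)}} \right)} = -37707 + 8 \left(- \frac{35}{17} + \frac{29}{4}\right) = -37707 + 8 \cdot \frac{353}{68} = -37707 + \frac{706}{17} = - \frac{640313}{17}$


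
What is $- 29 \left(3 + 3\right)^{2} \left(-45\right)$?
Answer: $46980$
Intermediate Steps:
$- 29 \left(3 + 3\right)^{2} \left(-45\right) = - 29 \cdot 6^{2} \left(-45\right) = \left(-29\right) 36 \left(-45\right) = \left(-1044\right) \left(-45\right) = 46980$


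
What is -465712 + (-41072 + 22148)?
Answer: -484636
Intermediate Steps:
-465712 + (-41072 + 22148) = -465712 - 18924 = -484636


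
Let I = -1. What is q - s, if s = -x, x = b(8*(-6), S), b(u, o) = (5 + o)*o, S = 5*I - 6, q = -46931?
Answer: -46865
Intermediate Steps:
S = -11 (S = 5*(-1) - 6 = -5 - 6 = -11)
b(u, o) = o*(5 + o)
x = 66 (x = -11*(5 - 11) = -11*(-6) = 66)
s = -66 (s = -1*66 = -66)
q - s = -46931 - 1*(-66) = -46931 + 66 = -46865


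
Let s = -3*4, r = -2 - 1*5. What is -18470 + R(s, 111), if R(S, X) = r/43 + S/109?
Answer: -86570169/4687 ≈ -18470.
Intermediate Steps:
r = -7 (r = -2 - 5 = -7)
s = -12
R(S, X) = -7/43 + S/109
-18470 + R(s, 111) = -18470 + (-7/43 + (1/109)*(-12)) = -18470 + (-7/43 - 12/109) = -18470 - 1279/4687 = -86570169/4687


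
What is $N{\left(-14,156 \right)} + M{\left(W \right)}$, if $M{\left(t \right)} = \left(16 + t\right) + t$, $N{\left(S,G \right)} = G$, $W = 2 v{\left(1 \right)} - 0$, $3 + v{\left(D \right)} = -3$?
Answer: $148$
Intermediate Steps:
$v{\left(D \right)} = -6$ ($v{\left(D \right)} = -3 - 3 = -6$)
$W = -12$ ($W = 2 \left(-6\right) - 0 = -12 + 0 = -12$)
$M{\left(t \right)} = 16 + 2 t$
$N{\left(-14,156 \right)} + M{\left(W \right)} = 156 + \left(16 + 2 \left(-12\right)\right) = 156 + \left(16 - 24\right) = 156 - 8 = 148$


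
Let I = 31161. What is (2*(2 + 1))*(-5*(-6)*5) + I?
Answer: 32061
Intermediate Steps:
(2*(2 + 1))*(-5*(-6)*5) + I = (2*(2 + 1))*(-5*(-6)*5) + 31161 = (2*3)*(30*5) + 31161 = 6*150 + 31161 = 900 + 31161 = 32061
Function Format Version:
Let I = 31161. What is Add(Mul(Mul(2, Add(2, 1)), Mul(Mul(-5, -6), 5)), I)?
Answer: 32061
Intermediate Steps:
Add(Mul(Mul(2, Add(2, 1)), Mul(Mul(-5, -6), 5)), I) = Add(Mul(Mul(2, Add(2, 1)), Mul(Mul(-5, -6), 5)), 31161) = Add(Mul(Mul(2, 3), Mul(30, 5)), 31161) = Add(Mul(6, 150), 31161) = Add(900, 31161) = 32061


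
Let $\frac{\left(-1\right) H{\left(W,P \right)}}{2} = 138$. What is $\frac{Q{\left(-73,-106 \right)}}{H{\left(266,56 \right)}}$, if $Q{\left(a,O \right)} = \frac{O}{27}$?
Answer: $\frac{53}{3726} \approx 0.014224$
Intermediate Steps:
$H{\left(W,P \right)} = -276$ ($H{\left(W,P \right)} = \left(-2\right) 138 = -276$)
$Q{\left(a,O \right)} = \frac{O}{27}$ ($Q{\left(a,O \right)} = O \frac{1}{27} = \frac{O}{27}$)
$\frac{Q{\left(-73,-106 \right)}}{H{\left(266,56 \right)}} = \frac{\frac{1}{27} \left(-106\right)}{-276} = \left(- \frac{106}{27}\right) \left(- \frac{1}{276}\right) = \frac{53}{3726}$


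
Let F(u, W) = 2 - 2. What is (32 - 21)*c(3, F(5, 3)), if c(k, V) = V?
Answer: 0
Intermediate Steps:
F(u, W) = 0
(32 - 21)*c(3, F(5, 3)) = (32 - 21)*0 = 11*0 = 0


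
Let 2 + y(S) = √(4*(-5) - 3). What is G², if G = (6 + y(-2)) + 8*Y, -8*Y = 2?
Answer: (2 + I*√23)² ≈ -19.0 + 19.183*I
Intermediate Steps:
Y = -¼ (Y = -⅛*2 = -¼ ≈ -0.25000)
y(S) = -2 + I*√23 (y(S) = -2 + √(4*(-5) - 3) = -2 + √(-20 - 3) = -2 + √(-23) = -2 + I*√23)
G = 2 + I*√23 (G = (6 + (-2 + I*√23)) + 8*(-¼) = (4 + I*√23) - 2 = 2 + I*√23 ≈ 2.0 + 4.7958*I)
G² = (2 + I*√23)²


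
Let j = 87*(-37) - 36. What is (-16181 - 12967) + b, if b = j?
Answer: -32403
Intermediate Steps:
j = -3255 (j = -3219 - 36 = -3255)
b = -3255
(-16181 - 12967) + b = (-16181 - 12967) - 3255 = -29148 - 3255 = -32403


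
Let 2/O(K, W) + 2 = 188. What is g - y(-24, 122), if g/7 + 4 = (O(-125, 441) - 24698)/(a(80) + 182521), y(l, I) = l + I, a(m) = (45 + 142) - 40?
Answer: -2156582015/16988124 ≈ -126.95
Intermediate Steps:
O(K, W) = 1/93 (O(K, W) = 2/(-2 + 188) = 2/186 = 2*(1/186) = 1/93)
a(m) = 147 (a(m) = 187 - 40 = 147)
y(l, I) = I + l
g = -491745863/16988124 (g = -28 + 7*((1/93 - 24698)/(147 + 182521)) = -28 + 7*(-2296913/93/182668) = -28 + 7*(-2296913/93*1/182668) = -28 + 7*(-2296913/16988124) = -28 - 16078391/16988124 = -491745863/16988124 ≈ -28.946)
g - y(-24, 122) = -491745863/16988124 - (122 - 24) = -491745863/16988124 - 1*98 = -491745863/16988124 - 98 = -2156582015/16988124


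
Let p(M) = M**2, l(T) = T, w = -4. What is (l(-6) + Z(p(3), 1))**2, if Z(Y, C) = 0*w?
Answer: 36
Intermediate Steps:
Z(Y, C) = 0 (Z(Y, C) = 0*(-4) = 0)
(l(-6) + Z(p(3), 1))**2 = (-6 + 0)**2 = (-6)**2 = 36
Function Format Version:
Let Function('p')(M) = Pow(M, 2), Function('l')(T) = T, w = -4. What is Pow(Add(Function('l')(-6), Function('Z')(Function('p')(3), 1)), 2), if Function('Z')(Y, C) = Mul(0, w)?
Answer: 36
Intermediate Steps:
Function('Z')(Y, C) = 0 (Function('Z')(Y, C) = Mul(0, -4) = 0)
Pow(Add(Function('l')(-6), Function('Z')(Function('p')(3), 1)), 2) = Pow(Add(-6, 0), 2) = Pow(-6, 2) = 36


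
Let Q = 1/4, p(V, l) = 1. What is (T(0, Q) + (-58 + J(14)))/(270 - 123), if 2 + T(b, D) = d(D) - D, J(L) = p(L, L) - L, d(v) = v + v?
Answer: -97/196 ≈ -0.49490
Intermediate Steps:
d(v) = 2*v
Q = 1/4 (Q = 1*(1/4) = 1/4 ≈ 0.25000)
J(L) = 1 - L
T(b, D) = -2 + D (T(b, D) = -2 + (2*D - D) = -2 + D)
(T(0, Q) + (-58 + J(14)))/(270 - 123) = ((-2 + 1/4) + (-58 + (1 - 1*14)))/(270 - 123) = (-7/4 + (-58 + (1 - 14)))/147 = (-7/4 + (-58 - 13))*(1/147) = (-7/4 - 71)*(1/147) = -291/4*1/147 = -97/196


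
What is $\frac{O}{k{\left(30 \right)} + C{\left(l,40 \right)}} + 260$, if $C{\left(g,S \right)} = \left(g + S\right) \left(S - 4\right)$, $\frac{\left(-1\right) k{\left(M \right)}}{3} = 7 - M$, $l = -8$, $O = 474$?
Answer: $\frac{105978}{407} \approx 260.39$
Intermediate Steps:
$k{\left(M \right)} = -21 + 3 M$ ($k{\left(M \right)} = - 3 \left(7 - M\right) = -21 + 3 M$)
$C{\left(g,S \right)} = \left(-4 + S\right) \left(S + g\right)$ ($C{\left(g,S \right)} = \left(S + g\right) \left(-4 + S\right) = \left(-4 + S\right) \left(S + g\right)$)
$\frac{O}{k{\left(30 \right)} + C{\left(l,40 \right)}} + 260 = \frac{474}{\left(-21 + 3 \cdot 30\right) + \left(40^{2} - 160 - -32 + 40 \left(-8\right)\right)} + 260 = \frac{474}{\left(-21 + 90\right) + \left(1600 - 160 + 32 - 320\right)} + 260 = \frac{474}{69 + 1152} + 260 = \frac{474}{1221} + 260 = 474 \cdot \frac{1}{1221} + 260 = \frac{158}{407} + 260 = \frac{105978}{407}$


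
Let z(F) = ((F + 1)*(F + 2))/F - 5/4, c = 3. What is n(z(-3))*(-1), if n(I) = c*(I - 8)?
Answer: 119/4 ≈ 29.750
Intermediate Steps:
z(F) = -5/4 + (1 + F)*(2 + F)/F (z(F) = ((1 + F)*(2 + F))/F - 5*¼ = (1 + F)*(2 + F)/F - 5/4 = -5/4 + (1 + F)*(2 + F)/F)
n(I) = -24 + 3*I (n(I) = 3*(I - 8) = 3*(-8 + I) = -24 + 3*I)
n(z(-3))*(-1) = (-24 + 3*(7/4 - 3 + 2/(-3)))*(-1) = (-24 + 3*(7/4 - 3 + 2*(-⅓)))*(-1) = (-24 + 3*(7/4 - 3 - ⅔))*(-1) = (-24 + 3*(-23/12))*(-1) = (-24 - 23/4)*(-1) = -119/4*(-1) = 119/4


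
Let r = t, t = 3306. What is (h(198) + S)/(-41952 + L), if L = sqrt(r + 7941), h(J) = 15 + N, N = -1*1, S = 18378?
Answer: -11182336/25506653 - 18392*sqrt(11247)/1759959057 ≈ -0.43952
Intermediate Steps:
r = 3306
N = -1
h(J) = 14 (h(J) = 15 - 1 = 14)
L = sqrt(11247) (L = sqrt(3306 + 7941) = sqrt(11247) ≈ 106.05)
(h(198) + S)/(-41952 + L) = (14 + 18378)/(-41952 + sqrt(11247)) = 18392/(-41952 + sqrt(11247))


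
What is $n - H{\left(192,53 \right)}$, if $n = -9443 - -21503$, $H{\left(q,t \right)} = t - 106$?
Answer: $12113$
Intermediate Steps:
$H{\left(q,t \right)} = -106 + t$
$n = 12060$ ($n = -9443 + 21503 = 12060$)
$n - H{\left(192,53 \right)} = 12060 - \left(-106 + 53\right) = 12060 - -53 = 12060 + 53 = 12113$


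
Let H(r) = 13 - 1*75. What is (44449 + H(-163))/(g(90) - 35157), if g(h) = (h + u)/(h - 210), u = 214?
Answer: -665805/527393 ≈ -1.2624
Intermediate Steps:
H(r) = -62 (H(r) = 13 - 75 = -62)
g(h) = (214 + h)/(-210 + h) (g(h) = (h + 214)/(h - 210) = (214 + h)/(-210 + h))
(44449 + H(-163))/(g(90) - 35157) = (44449 - 62)/((214 + 90)/(-210 + 90) - 35157) = 44387/(304/(-120) - 35157) = 44387/(-1/120*304 - 35157) = 44387/(-38/15 - 35157) = 44387/(-527393/15) = 44387*(-15/527393) = -665805/527393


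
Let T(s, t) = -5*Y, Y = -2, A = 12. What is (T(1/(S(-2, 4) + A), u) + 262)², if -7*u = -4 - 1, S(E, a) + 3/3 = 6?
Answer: 73984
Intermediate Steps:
S(E, a) = 5 (S(E, a) = -1 + 6 = 5)
u = 5/7 (u = -(-4 - 1)/7 = -⅐*(-5) = 5/7 ≈ 0.71429)
T(s, t) = 10 (T(s, t) = -5*(-2) = 10)
(T(1/(S(-2, 4) + A), u) + 262)² = (10 + 262)² = 272² = 73984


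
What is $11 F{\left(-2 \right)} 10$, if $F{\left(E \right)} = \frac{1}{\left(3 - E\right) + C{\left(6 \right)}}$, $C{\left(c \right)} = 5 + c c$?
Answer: $\frac{55}{23} \approx 2.3913$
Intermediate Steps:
$C{\left(c \right)} = 5 + c^{2}$
$F{\left(E \right)} = \frac{1}{44 - E}$ ($F{\left(E \right)} = \frac{1}{\left(3 - E\right) + \left(5 + 6^{2}\right)} = \frac{1}{\left(3 - E\right) + \left(5 + 36\right)} = \frac{1}{\left(3 - E\right) + 41} = \frac{1}{44 - E}$)
$11 F{\left(-2 \right)} 10 = \frac{11}{44 - -2} \cdot 10 = \frac{11}{44 + 2} \cdot 10 = \frac{11}{46} \cdot 10 = \frac{55}{23}$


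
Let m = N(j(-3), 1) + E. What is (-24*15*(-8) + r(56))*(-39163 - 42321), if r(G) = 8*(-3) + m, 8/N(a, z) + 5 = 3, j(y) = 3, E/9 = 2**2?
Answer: -235325792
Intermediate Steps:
E = 36 (E = 9*2**2 = 9*4 = 36)
N(a, z) = -4 (N(a, z) = 8/(-5 + 3) = 8/(-2) = 8*(-1/2) = -4)
m = 32 (m = -4 + 36 = 32)
r(G) = 8 (r(G) = 8*(-3) + 32 = -24 + 32 = 8)
(-24*15*(-8) + r(56))*(-39163 - 42321) = (-24*15*(-8) + 8)*(-39163 - 42321) = (-360*(-8) + 8)*(-81484) = (2880 + 8)*(-81484) = 2888*(-81484) = -235325792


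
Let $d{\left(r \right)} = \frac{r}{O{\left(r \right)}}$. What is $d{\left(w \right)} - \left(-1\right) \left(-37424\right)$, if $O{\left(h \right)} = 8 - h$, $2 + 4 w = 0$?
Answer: $- \frac{636209}{17} \approx -37424.0$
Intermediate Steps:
$w = - \frac{1}{2}$ ($w = - \frac{1}{2} + \frac{1}{4} \cdot 0 = - \frac{1}{2} + 0 = - \frac{1}{2} \approx -0.5$)
$d{\left(r \right)} = \frac{r}{8 - r}$
$d{\left(w \right)} - \left(-1\right) \left(-37424\right) = \left(-1\right) \left(- \frac{1}{2}\right) \frac{1}{-8 - \frac{1}{2}} - \left(-1\right) \left(-37424\right) = \left(-1\right) \left(- \frac{1}{2}\right) \frac{1}{- \frac{17}{2}} - 37424 = \left(-1\right) \left(- \frac{1}{2}\right) \left(- \frac{2}{17}\right) - 37424 = - \frac{1}{17} - 37424 = - \frac{636209}{17}$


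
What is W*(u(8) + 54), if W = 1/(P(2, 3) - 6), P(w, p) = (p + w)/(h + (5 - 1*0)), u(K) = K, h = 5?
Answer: -124/11 ≈ -11.273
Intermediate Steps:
P(w, p) = p/10 + w/10 (P(w, p) = (p + w)/(5 + (5 - 1*0)) = (p + w)/(5 + (5 + 0)) = (p + w)/(5 + 5) = (p + w)/10 = (p + w)*(⅒) = p/10 + w/10)
W = -2/11 (W = 1/(((⅒)*3 + (⅒)*2) - 6) = 1/((3/10 + ⅕) - 6) = 1/(½ - 6) = 1/(-11/2) = -2/11 ≈ -0.18182)
W*(u(8) + 54) = -2*(8 + 54)/11 = -2/11*62 = -124/11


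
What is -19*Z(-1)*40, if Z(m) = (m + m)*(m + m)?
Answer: -3040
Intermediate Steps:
Z(m) = 4*m² (Z(m) = (2*m)*(2*m) = 4*m²)
-19*Z(-1)*40 = -76*(-1)²*40 = -76*40 = -3040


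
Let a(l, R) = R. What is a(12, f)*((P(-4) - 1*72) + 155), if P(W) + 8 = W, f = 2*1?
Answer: 142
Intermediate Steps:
f = 2
P(W) = -8 + W
a(12, f)*((P(-4) - 1*72) + 155) = 2*(((-8 - 4) - 1*72) + 155) = 2*((-12 - 72) + 155) = 2*(-84 + 155) = 2*71 = 142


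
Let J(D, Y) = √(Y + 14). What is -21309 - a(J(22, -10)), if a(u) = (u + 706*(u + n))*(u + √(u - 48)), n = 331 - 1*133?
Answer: -303713 - 141202*I*√46 ≈ -3.0371e+5 - 9.5768e+5*I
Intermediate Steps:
J(D, Y) = √(14 + Y)
n = 198 (n = 331 - 133 = 198)
a(u) = (139788 + 707*u)*(u + √(-48 + u)) (a(u) = (u + 706*(u + 198))*(u + √(u - 48)) = (u + 706*(198 + u))*(u + √(-48 + u)) = (u + (139788 + 706*u))*(u + √(-48 + u)) = (139788 + 707*u)*(u + √(-48 + u)))
-21309 - a(J(22, -10)) = -21309 - (707*(√(14 - 10))² + 139788*√(14 - 10) + 139788*√(-48 + √(14 - 10)) + 707*√(14 - 10)*√(-48 + √(14 - 10))) = -21309 - (707*(√4)² + 139788*√4 + 139788*√(-48 + √4) + 707*√4*√(-48 + √4)) = -21309 - (707*2² + 139788*2 + 139788*√(-48 + 2) + 707*2*√(-48 + 2)) = -21309 - (707*4 + 279576 + 139788*√(-46) + 707*2*√(-46)) = -21309 - (2828 + 279576 + 139788*(I*√46) + 707*2*(I*√46)) = -21309 - (2828 + 279576 + 139788*I*√46 + 1414*I*√46) = -21309 - (282404 + 141202*I*√46) = -21309 + (-282404 - 141202*I*√46) = -303713 - 141202*I*√46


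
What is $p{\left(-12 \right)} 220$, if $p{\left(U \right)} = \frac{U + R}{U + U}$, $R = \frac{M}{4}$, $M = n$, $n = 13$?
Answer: $\frac{1925}{24} \approx 80.208$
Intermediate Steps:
$M = 13$
$R = \frac{13}{4} \approx 3.25$
$p{\left(U \right)} = \frac{\frac{13}{4} + U}{2 U}$ ($p{\left(U \right)} = \frac{U + \frac{13}{4}}{U + U} = \frac{\frac{13}{4} + U}{2 U}$)
$p{\left(-12 \right)} 220 = \frac{13 + 4 \left(-12\right)}{8 \left(-12\right)} 220 = \frac{1}{8} \left(- \frac{1}{12}\right) \left(13 - 48\right) 220 = \frac{1}{8} \left(- \frac{1}{12}\right) \left(-35\right) 220 = \frac{35}{96} \cdot 220 = \frac{1925}{24}$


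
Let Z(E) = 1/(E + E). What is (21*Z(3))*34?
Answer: 119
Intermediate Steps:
Z(E) = 1/(2*E)
(21*Z(3))*34 = (21*((1/2)/3))*34 = (21*((1/2)*(1/3)))*34 = (21*(1/6))*34 = (7/2)*34 = 119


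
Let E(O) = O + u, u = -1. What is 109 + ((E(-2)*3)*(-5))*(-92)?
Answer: -4031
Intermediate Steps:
E(O) = -1 + O (E(O) = O - 1 = -1 + O)
109 + ((E(-2)*3)*(-5))*(-92) = 109 + (((-1 - 2)*3)*(-5))*(-92) = 109 + (-3*3*(-5))*(-92) = 109 - 9*(-5)*(-92) = 109 + 45*(-92) = 109 - 4140 = -4031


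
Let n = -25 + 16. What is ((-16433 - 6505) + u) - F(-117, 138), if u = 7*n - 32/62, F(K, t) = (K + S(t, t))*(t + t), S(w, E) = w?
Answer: -892723/31 ≈ -28798.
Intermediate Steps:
n = -9
F(K, t) = 2*t*(K + t) (F(K, t) = (K + t)*(t + t) = (K + t)*(2*t) = 2*t*(K + t))
u = -1969/31 (u = 7*(-9) - 32/62 = -63 - 32*1/62 = -63 - 16/31 = -1969/31 ≈ -63.516)
((-16433 - 6505) + u) - F(-117, 138) = ((-16433 - 6505) - 1969/31) - 2*138*(-117 + 138) = (-22938 - 1969/31) - 2*138*21 = -713047/31 - 1*5796 = -713047/31 - 5796 = -892723/31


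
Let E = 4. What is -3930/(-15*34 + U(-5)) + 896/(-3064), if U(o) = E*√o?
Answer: 36925337/4982447 + 786*I*√5/13009 ≈ 7.4111 + 0.1351*I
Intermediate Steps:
U(o) = 4*√o
-3930/(-15*34 + U(-5)) + 896/(-3064) = -3930/(-15*34 + 4*√(-5)) + 896/(-3064) = -3930/(-510 + 4*(I*√5)) + 896*(-1/3064) = -3930/(-510 + 4*I*√5) - 112/383 = -112/383 - 3930/(-510 + 4*I*√5)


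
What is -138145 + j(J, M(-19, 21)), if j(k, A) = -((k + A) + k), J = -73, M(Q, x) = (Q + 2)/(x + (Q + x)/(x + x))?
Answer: -3587953/26 ≈ -1.3800e+5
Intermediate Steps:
M(Q, x) = (2 + Q)/(x + (Q + x)/(2*x)) (M(Q, x) = (2 + Q)/(x + (Q + x)/((2*x))) = (2 + Q)/(x + (Q + x)*(1/(2*x))) = (2 + Q)/(x + (Q + x)/(2*x)))
j(k, A) = -A - 2*k (j(k, A) = -((A + k) + k) = -(A + 2*k) = -A - 2*k)
-138145 + j(J, M(-19, 21)) = -138145 + (-2*21*(2 - 19)/(-19 + 21 + 2*21²) - 2*(-73)) = -138145 + (-2*21*(-17)/(-19 + 21 + 2*441) + 146) = -138145 + (-2*21*(-17)/(-19 + 21 + 882) + 146) = -138145 + (-2*21*(-17)/884 + 146) = -138145 + (-1*(-21/26) + 146) = -138145 + (21/26 + 146) = -138145 + 3817/26 = -3587953/26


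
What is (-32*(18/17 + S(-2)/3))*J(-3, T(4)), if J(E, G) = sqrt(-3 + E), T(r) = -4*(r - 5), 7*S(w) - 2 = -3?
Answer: -11552*I*sqrt(6)/357 ≈ -79.262*I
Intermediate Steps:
S(w) = -1/7 (S(w) = 2/7 + (1/7)*(-3) = 2/7 - 3/7 = -1/7)
T(r) = 20 - 4*r (T(r) = -4*(-5 + r) = 20 - 4*r)
(-32*(18/17 + S(-2)/3))*J(-3, T(4)) = (-32*(18/17 - 1/7/3))*sqrt(-3 - 3) = (-32*(18*(1/17) - 1/7*1/3))*sqrt(-6) = (-32*(18/17 - 1/21))*(I*sqrt(6)) = (-32*361/357)*(I*sqrt(6)) = -11552*I*sqrt(6)/357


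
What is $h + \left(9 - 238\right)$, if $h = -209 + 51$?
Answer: $-387$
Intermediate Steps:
$h = -158$
$h + \left(9 - 238\right) = -158 + \left(9 - 238\right) = -158 - 229 = -387$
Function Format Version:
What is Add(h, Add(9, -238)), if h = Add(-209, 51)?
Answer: -387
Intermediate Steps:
h = -158
Add(h, Add(9, -238)) = Add(-158, Add(9, -238)) = Add(-158, -229) = -387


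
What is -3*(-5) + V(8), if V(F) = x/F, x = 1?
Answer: 121/8 ≈ 15.125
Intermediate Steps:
V(F) = 1/F
-3*(-5) + V(8) = -3*(-5) + 1/8 = 15 + ⅛ = 121/8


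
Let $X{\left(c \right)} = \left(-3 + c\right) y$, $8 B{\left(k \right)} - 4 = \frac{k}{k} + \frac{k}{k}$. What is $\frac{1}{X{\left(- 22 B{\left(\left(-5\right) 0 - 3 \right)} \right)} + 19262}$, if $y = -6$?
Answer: $\frac{1}{19379} \approx 5.1602 \cdot 10^{-5}$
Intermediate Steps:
$B{\left(k \right)} = \frac{3}{4}$ ($B{\left(k \right)} = \frac{1}{2} + \frac{\frac{k}{k} + \frac{k}{k}}{8} = \frac{1}{2} + \frac{1 + 1}{8} = \frac{1}{2} + \frac{1}{8} \cdot 2 = \frac{1}{2} + \frac{1}{4} = \frac{3}{4}$)
$X{\left(c \right)} = 18 - 6 c$ ($X{\left(c \right)} = \left(-3 + c\right) \left(-6\right) = 18 - 6 c$)
$\frac{1}{X{\left(- 22 B{\left(\left(-5\right) 0 - 3 \right)} \right)} + 19262} = \frac{1}{\left(18 - 6 \left(\left(-22\right) \frac{3}{4}\right)\right) + 19262} = \frac{1}{\left(18 - -99\right) + 19262} = \frac{1}{\left(18 + 99\right) + 19262} = \frac{1}{117 + 19262} = \frac{1}{19379}$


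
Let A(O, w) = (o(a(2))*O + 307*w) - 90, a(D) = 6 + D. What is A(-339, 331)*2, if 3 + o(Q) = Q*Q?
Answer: 161696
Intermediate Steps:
o(Q) = -3 + Q² (o(Q) = -3 + Q*Q = -3 + Q²)
A(O, w) = -90 + 61*O + 307*w (A(O, w) = ((-3 + (6 + 2)²)*O + 307*w) - 90 = ((-3 + 8²)*O + 307*w) - 90 = ((-3 + 64)*O + 307*w) - 90 = (61*O + 307*w) - 90 = -90 + 61*O + 307*w)
A(-339, 331)*2 = (-90 + 61*(-339) + 307*331)*2 = (-90 - 20679 + 101617)*2 = 80848*2 = 161696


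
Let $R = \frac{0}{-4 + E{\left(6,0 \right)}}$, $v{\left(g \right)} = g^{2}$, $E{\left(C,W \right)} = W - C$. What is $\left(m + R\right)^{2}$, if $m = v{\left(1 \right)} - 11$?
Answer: $100$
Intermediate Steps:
$R = 0$ ($R = \frac{0}{-4 + \left(0 - 6\right)} = \frac{0}{-4 - 6} = \frac{0}{-10} = 0 \left(- \frac{1}{10}\right) = 0$)
$m = -10$ ($m = 1^{2} - 11 = 1 - 11 = -10$)
$\left(m + R\right)^{2} = \left(-10 + 0\right)^{2} = \left(-10\right)^{2} = 100$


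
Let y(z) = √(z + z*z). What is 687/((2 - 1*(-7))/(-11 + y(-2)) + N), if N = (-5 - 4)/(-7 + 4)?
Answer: 9847/31 + 687*√2/62 ≈ 333.32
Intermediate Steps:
y(z) = √(z + z²)
N = 3 (N = -9/(-3) = -9*(-⅓) = 3)
687/((2 - 1*(-7))/(-11 + y(-2)) + N) = 687/((2 - 1*(-7))/(-11 + √(-2*(1 - 2))) + 3) = 687/((2 + 7)/(-11 + √(-2*(-1))) + 3) = 687/(9/(-11 + √2) + 3) = 687/(3 + 9/(-11 + √2))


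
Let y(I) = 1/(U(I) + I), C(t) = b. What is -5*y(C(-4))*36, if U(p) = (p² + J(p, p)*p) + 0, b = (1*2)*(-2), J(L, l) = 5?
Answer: 45/2 ≈ 22.500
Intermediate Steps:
b = -4 (b = 2*(-2) = -4)
U(p) = p² + 5*p (U(p) = (p² + 5*p) + 0 = p² + 5*p)
C(t) = -4
y(I) = 1/(I + I*(5 + I)) (y(I) = 1/(I*(5 + I) + I) = 1/(I + I*(5 + I)))
-5*y(C(-4))*36 = -5/((-4)*(6 - 4))*36 = -(-5)/(4*2)*36 = -5*(-⅛)*36 = (5/8)*36 = 45/2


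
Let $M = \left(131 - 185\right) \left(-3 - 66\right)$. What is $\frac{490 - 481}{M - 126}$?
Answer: $\frac{1}{400} \approx 0.0025$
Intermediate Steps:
$M = 3726$ ($M = \left(-54\right) \left(-69\right) = 3726$)
$\frac{490 - 481}{M - 126} = \frac{490 - 481}{3726 - 126} = \frac{9}{3600} = 9 \cdot \frac{1}{3600} = \frac{1}{400}$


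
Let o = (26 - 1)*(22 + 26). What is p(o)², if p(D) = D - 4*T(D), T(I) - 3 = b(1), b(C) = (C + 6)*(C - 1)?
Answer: 1411344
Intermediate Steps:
b(C) = (-1 + C)*(6 + C) (b(C) = (6 + C)*(-1 + C) = (-1 + C)*(6 + C))
T(I) = 3 (T(I) = 3 + (-6 + 1² + 5*1) = 3 + (-6 + 1 + 5) = 3 + 0 = 3)
o = 1200 (o = 25*48 = 1200)
p(D) = -12 + D (p(D) = D - 4*3 = D - 12 = -12 + D)
p(o)² = (-12 + 1200)² = 1188² = 1411344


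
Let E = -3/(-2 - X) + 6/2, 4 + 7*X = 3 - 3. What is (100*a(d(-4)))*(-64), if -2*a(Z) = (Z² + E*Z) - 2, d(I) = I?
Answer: -20480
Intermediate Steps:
X = -4/7 (X = -4/7 + (3 - 3)/7 = -4/7 + (⅐)*0 = -4/7 + 0 = -4/7 ≈ -0.57143)
E = 51/10 (E = -3/(-2 - 1*(-4/7)) + 6/2 = -3/(-2 + 4/7) + 6*(½) = -3/(-10/7) + 3 = -3*(-7/10) + 3 = 21/10 + 3 = 51/10 ≈ 5.1000)
a(Z) = 1 - 51*Z/20 - Z²/2 (a(Z) = -((Z² + 51*Z/10) - 2)/2 = -(-2 + Z² + 51*Z/10)/2 = 1 - 51*Z/20 - Z²/2)
(100*a(d(-4)))*(-64) = (100*(1 - 51/20*(-4) - ½*(-4)²))*(-64) = (100*(1 + 51/5 - ½*16))*(-64) = (100*(1 + 51/5 - 8))*(-64) = (100*(16/5))*(-64) = 320*(-64) = -20480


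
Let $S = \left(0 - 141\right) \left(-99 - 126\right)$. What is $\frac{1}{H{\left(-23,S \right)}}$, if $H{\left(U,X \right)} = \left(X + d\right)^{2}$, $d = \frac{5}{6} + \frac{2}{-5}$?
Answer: $\frac{900}{905852808169} \approx 9.9354 \cdot 10^{-10}$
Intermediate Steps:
$d = \frac{13}{30}$ ($d = 5 \cdot \frac{1}{6} + 2 \left(- \frac{1}{5}\right) = \frac{5}{6} - \frac{2}{5} = \frac{13}{30} \approx 0.43333$)
$S = 31725$ ($S = \left(-141\right) \left(-225\right) = 31725$)
$H{\left(U,X \right)} = \left(\frac{13}{30} + X\right)^{2}$ ($H{\left(U,X \right)} = \left(X + \frac{13}{30}\right)^{2} = \left(\frac{13}{30} + X\right)^{2}$)
$\frac{1}{H{\left(-23,S \right)}} = \frac{1}{\frac{1}{900} \left(13 + 30 \cdot 31725\right)^{2}} = \frac{1}{\frac{1}{900} \left(13 + 951750\right)^{2}} = \frac{1}{\frac{1}{900} \cdot 951763^{2}} = \frac{1}{\frac{1}{900} \cdot 905852808169} = \frac{1}{\frac{905852808169}{900}} = \frac{900}{905852808169}$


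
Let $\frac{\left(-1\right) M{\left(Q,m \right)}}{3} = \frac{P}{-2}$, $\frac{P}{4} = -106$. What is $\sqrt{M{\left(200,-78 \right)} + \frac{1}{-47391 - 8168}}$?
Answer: $\frac{5 i \sqrt{78528257339}}{55559} \approx 25.219 i$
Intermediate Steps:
$P = -424$ ($P = 4 \left(-106\right) = -424$)
$M{\left(Q,m \right)} = -636$ ($M{\left(Q,m \right)} = - 3 \left(- \frac{424}{-2}\right) = - 3 \left(\left(-424\right) \left(- \frac{1}{2}\right)\right) = \left(-3\right) 212 = -636$)
$\sqrt{M{\left(200,-78 \right)} + \frac{1}{-47391 - 8168}} = \sqrt{-636 + \frac{1}{-47391 - 8168}} = \sqrt{-636 + \frac{1}{-55559}} = \sqrt{-636 - \frac{1}{55559}} = \sqrt{- \frac{35335525}{55559}} = \frac{5 i \sqrt{78528257339}}{55559}$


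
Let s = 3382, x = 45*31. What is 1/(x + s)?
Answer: 1/4777 ≈ 0.00020934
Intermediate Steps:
x = 1395
1/(x + s) = 1/(1395 + 3382) = 1/4777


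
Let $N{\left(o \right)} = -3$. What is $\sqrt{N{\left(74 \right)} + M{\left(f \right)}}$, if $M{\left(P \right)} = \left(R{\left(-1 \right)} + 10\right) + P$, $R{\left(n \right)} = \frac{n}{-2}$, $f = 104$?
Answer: $\frac{\sqrt{446}}{2} \approx 10.559$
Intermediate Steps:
$R{\left(n \right)} = - \frac{n}{2}$ ($R{\left(n \right)} = n \left(- \frac{1}{2}\right) = - \frac{n}{2}$)
$M{\left(P \right)} = \frac{21}{2} + P$ ($M{\left(P \right)} = \left(\left(- \frac{1}{2}\right) \left(-1\right) + 10\right) + P = \left(\frac{1}{2} + 10\right) + P = \frac{21}{2} + P$)
$\sqrt{N{\left(74 \right)} + M{\left(f \right)}} = \sqrt{-3 + \left(\frac{21}{2} + 104\right)} = \sqrt{-3 + \frac{229}{2}} = \sqrt{\frac{223}{2}} = \frac{\sqrt{446}}{2}$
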